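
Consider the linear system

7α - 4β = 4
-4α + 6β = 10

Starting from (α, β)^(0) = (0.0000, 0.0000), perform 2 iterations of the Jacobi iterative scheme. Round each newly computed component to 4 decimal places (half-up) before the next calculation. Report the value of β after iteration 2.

2.0476

Iteration 1:
  α = (4 - (-4)·0.0000) / (7) = 0.5714
  β = (10 - (-4)·0.0000) / (6) = 1.6667
Iteration 2:
  α = (4 - (-4)·1.6667) / (7) = 1.5238
  β = (10 - (-4)·0.5714) / (6) = 2.0476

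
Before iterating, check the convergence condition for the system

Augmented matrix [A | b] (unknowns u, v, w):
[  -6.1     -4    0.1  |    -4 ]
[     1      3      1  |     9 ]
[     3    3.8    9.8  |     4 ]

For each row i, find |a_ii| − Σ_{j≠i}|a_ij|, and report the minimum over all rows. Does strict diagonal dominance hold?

row 1: |-6.1| − (4+0.1) = 2
row 2: |3| − (1+1) = 1
row 3: |9.8| − (3+3.8) = 3
minimum over rows = 1 → strictly diagonally dominant (convergence guaranteed)

1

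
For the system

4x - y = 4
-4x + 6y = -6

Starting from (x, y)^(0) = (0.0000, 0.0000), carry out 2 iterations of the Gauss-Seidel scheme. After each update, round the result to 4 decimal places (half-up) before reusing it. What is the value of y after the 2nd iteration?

Iteration 1:
  x = (4 - (-1)·0.0000) / (4) = 1.0000
  y = (-6 - (-4)·1.0000) / (6) = -0.3333
Iteration 2:
  x = (4 - (-1)·-0.3333) / (4) = 0.9167
  y = (-6 - (-4)·0.9167) / (6) = -0.3889

-0.3889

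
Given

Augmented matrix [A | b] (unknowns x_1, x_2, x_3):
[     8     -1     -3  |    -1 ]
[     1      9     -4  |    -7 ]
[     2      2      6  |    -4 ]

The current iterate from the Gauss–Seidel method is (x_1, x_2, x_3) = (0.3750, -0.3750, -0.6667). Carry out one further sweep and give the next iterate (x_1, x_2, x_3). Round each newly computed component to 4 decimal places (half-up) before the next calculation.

One sweep:
  x_1 = (-1 - (-1)·-0.3750 - (-3)·-0.6667) / (8) = -0.4219
  x_2 = (-7 - (1)·-0.4219 - (-4)·-0.6667) / (9) = -1.0272
  x_3 = (-4 - (2)·-0.4219 - (2)·-1.0272) / (6) = -0.1836

(-0.4219, -1.0272, -0.1836)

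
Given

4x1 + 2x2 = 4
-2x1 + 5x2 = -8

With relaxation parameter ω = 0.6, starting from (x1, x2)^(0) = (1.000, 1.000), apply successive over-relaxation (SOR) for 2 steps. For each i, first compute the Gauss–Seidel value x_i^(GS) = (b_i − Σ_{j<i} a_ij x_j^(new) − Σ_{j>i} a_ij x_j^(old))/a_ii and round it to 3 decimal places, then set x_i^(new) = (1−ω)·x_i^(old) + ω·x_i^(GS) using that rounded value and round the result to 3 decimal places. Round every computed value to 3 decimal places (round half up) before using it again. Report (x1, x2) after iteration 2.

(0.998, -0.877)

Iteration 1:
  x1: GS value = (4 - (2)·1.000) / (4) = 0.500;  x1 ← (1−ω)·1.000 + ω·0.500 = 0.700
  x2: GS value = (-8 - (-2)·0.700) / (5) = -1.320;  x2 ← (1−ω)·1.000 + ω·-1.320 = -0.392
Iteration 2:
  x1: GS value = (4 - (2)·-0.392) / (4) = 1.196;  x1 ← (1−ω)·0.700 + ω·1.196 = 0.998
  x2: GS value = (-8 - (-2)·0.998) / (5) = -1.201;  x2 ← (1−ω)·-0.392 + ω·-1.201 = -0.877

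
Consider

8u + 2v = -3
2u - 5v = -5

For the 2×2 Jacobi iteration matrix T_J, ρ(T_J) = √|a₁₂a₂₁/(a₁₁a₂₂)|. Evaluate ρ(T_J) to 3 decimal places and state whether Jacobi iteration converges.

a₁₂a₂₁/(a₁₁a₂₂) = (2)·(2) / ((8)·(-5)) = -0.100000
ρ = √|-0.100000| = √0.100000 = 0.316
ρ < 1, so Jacobi converges

0.316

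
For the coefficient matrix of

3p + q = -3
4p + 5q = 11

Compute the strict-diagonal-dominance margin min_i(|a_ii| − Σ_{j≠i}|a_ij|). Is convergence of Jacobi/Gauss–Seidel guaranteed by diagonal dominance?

row 1: |3| − (1) = 2
row 2: |5| − (4) = 1
minimum over rows = 1 → strictly diagonally dominant (convergence guaranteed)

1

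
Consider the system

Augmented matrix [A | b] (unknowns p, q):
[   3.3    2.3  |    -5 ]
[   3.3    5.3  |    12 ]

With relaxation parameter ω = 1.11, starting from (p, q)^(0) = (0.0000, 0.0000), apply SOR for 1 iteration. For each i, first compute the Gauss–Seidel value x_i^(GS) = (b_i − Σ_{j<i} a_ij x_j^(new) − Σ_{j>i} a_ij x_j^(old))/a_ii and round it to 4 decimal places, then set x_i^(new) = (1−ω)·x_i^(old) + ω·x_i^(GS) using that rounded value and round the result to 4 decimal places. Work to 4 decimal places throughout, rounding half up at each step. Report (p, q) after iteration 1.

Iteration 1:
  p: GS value = (-5 - (2.3)·0.0000) / (3.3) = -1.5152;  p ← (1−ω)·0.0000 + ω·-1.5152 = -1.6819
  q: GS value = (12 - (3.3)·-1.6819) / (5.3) = 3.3114;  q ← (1−ω)·0.0000 + ω·3.3114 = 3.6757

(-1.6819, 3.6757)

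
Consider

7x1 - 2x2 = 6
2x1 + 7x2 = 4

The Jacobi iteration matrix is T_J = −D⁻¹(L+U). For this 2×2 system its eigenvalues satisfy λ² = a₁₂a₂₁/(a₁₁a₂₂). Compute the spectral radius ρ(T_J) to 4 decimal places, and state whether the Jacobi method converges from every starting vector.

0.2857

a₁₂a₂₁/(a₁₁a₂₂) = (-2)·(2) / ((7)·(7)) = -0.081633
ρ = √|-0.081633| = √0.081633 = 0.2857
ρ < 1, so Jacobi converges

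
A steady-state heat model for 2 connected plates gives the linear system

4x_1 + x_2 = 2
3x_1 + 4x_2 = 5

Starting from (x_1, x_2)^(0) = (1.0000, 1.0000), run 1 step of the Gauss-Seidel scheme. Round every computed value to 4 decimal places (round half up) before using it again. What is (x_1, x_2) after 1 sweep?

(0.2500, 1.0625)

Iteration 1:
  x_1 = (2 - (1)·1.0000) / (4) = 0.2500
  x_2 = (5 - (3)·0.2500) / (4) = 1.0625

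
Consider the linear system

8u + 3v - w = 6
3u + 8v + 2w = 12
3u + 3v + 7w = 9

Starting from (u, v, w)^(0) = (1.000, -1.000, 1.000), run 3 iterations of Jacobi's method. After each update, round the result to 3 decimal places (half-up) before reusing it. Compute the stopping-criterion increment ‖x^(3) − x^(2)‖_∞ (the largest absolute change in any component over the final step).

Iteration 1:
  u = (6 - (3)·-1.000 - (-1)·1.000) / (8) = 1.250
  v = (12 - (3)·1.000 - (2)·1.000) / (8) = 0.875
  w = (9 - (3)·1.000 - (3)·-1.000) / (7) = 1.286
Iteration 2:
  u = (6 - (3)·0.875 - (-1)·1.286) / (8) = 0.583
  v = (12 - (3)·1.250 - (2)·1.286) / (8) = 0.710
  w = (9 - (3)·1.250 - (3)·0.875) / (7) = 0.375
Iteration 3:
  u = (6 - (3)·0.710 - (-1)·0.375) / (8) = 0.531
  v = (12 - (3)·0.583 - (2)·0.375) / (8) = 1.188
  w = (9 - (3)·0.583 - (3)·0.710) / (7) = 0.732
Change: (-0.052, 0.478, 0.357) → max |·| = 0.478

0.478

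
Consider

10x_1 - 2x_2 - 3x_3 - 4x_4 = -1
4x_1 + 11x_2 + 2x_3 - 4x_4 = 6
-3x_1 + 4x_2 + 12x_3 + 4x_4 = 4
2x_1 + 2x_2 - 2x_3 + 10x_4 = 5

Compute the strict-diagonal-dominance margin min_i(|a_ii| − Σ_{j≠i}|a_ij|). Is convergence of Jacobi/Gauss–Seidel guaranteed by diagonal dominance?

1

row 1: |10| − (2+3+4) = 1
row 2: |11| − (4+2+4) = 1
row 3: |12| − (3+4+4) = 1
row 4: |10| − (2+2+2) = 4
minimum over rows = 1 → strictly diagonally dominant (convergence guaranteed)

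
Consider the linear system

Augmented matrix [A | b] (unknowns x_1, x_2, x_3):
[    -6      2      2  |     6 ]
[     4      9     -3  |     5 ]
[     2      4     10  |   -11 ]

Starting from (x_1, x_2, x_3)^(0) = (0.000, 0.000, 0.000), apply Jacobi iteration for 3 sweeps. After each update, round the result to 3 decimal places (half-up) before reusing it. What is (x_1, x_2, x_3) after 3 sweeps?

(-1.163, 0.706, -1.117)

Iteration 1:
  x_1 = (6 - (2)·0.000 - (2)·0.000) / (-6) = -1.000
  x_2 = (5 - (4)·0.000 - (-3)·0.000) / (9) = 0.556
  x_3 = (-11 - (2)·0.000 - (4)·0.000) / (10) = -1.100
Iteration 2:
  x_1 = (6 - (2)·0.556 - (2)·-1.100) / (-6) = -1.181
  x_2 = (5 - (4)·-1.000 - (-3)·-1.100) / (9) = 0.633
  x_3 = (-11 - (2)·-1.000 - (4)·0.556) / (10) = -1.122
Iteration 3:
  x_1 = (6 - (2)·0.633 - (2)·-1.122) / (-6) = -1.163
  x_2 = (5 - (4)·-1.181 - (-3)·-1.122) / (9) = 0.706
  x_3 = (-11 - (2)·-1.181 - (4)·0.633) / (10) = -1.117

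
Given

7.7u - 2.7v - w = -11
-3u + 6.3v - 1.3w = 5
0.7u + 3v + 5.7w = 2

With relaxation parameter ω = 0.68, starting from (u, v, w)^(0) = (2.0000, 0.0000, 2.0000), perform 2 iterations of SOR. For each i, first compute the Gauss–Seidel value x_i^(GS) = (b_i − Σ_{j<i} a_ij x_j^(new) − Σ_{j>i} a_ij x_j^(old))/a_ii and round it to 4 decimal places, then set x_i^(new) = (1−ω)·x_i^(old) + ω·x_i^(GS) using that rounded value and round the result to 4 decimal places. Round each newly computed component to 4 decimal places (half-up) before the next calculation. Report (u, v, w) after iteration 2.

Iteration 1:
  u: GS value = (-11 - (-2.7)·0.0000 - (-1)·2.0000) / (7.7) = -1.1688;  u ← (1−ω)·2.0000 + ω·-1.1688 = -0.1548
  v: GS value = (5 - (-3)·-0.1548 - (-1.3)·2.0000) / (6.3) = 1.1326;  v ← (1−ω)·0.0000 + ω·1.1326 = 0.7702
  w: GS value = (2 - (0.7)·-0.1548 - (3)·0.7702) / (5.7) = -0.0355;  w ← (1−ω)·2.0000 + ω·-0.0355 = 0.6159
Iteration 2:
  u: GS value = (-11 - (-2.7)·0.7702 - (-1)·0.6159) / (7.7) = -1.0785;  u ← (1−ω)·-0.1548 + ω·-1.0785 = -0.7829
  v: GS value = (5 - (-3)·-0.7829 - (-1.3)·0.6159) / (6.3) = 0.5479;  v ← (1−ω)·0.7702 + ω·0.5479 = 0.6190
  w: GS value = (2 - (0.7)·-0.7829 - (3)·0.6190) / (5.7) = 0.1212;  w ← (1−ω)·0.6159 + ω·0.1212 = 0.2795

(-0.7829, 0.6190, 0.2795)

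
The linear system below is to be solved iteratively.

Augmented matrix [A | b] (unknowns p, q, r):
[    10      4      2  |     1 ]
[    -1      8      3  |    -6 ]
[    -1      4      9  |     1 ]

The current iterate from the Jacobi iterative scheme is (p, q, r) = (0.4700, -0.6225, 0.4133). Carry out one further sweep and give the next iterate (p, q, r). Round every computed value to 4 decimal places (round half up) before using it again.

One sweep:
  p = (1 - (4)·-0.6225 - (2)·0.4133) / (10) = 0.2663
  q = (-6 - (-1)·0.4700 - (3)·0.4133) / (8) = -0.8462
  r = (1 - (-1)·0.4700 - (4)·-0.6225) / (9) = 0.4400

(0.2663, -0.8462, 0.4400)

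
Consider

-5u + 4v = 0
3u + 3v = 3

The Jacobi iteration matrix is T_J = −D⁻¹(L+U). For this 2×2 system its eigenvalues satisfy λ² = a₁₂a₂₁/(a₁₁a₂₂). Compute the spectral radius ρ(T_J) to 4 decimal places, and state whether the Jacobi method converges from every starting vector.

0.8944

a₁₂a₂₁/(a₁₁a₂₂) = (4)·(3) / ((-5)·(3)) = -0.800000
ρ = √|-0.800000| = √0.800000 = 0.8944
ρ < 1, so Jacobi converges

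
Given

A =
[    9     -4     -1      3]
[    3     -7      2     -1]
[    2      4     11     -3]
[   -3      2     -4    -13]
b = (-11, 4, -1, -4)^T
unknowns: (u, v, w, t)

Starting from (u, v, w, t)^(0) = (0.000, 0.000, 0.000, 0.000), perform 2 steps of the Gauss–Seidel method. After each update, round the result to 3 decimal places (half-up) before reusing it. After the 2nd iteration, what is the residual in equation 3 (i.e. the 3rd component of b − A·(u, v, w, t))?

Iteration 1:
  u = (-11 - (-4)·0.000 - (-1)·0.000 - (3)·0.000) / (9) = -1.222
  v = (4 - (3)·-1.222 - (2)·0.000 - (-1)·0.000) / (-7) = -1.095
  w = (-1 - (2)·-1.222 - (4)·-1.095 - (-3)·0.000) / (11) = 0.529
  t = (-4 - (-3)·-1.222 - (2)·-1.095 - (-4)·0.529) / (-13) = 0.258
Iteration 2:
  u = (-11 - (-4)·-1.095 - (-1)·0.529 - (3)·0.258) / (9) = -1.736
  v = (4 - (3)·-1.736 - (2)·0.529 - (-1)·0.258) / (-7) = -1.201
  w = (-1 - (2)·-1.736 - (4)·-1.201 - (-3)·0.258) / (11) = 0.732
  t = (-4 - (-3)·-1.736 - (2)·-1.201 - (-4)·0.732) / (-13) = 0.298
Residual b − A·x = (-0.342, -0.365, 0.118, -0.004)

0.118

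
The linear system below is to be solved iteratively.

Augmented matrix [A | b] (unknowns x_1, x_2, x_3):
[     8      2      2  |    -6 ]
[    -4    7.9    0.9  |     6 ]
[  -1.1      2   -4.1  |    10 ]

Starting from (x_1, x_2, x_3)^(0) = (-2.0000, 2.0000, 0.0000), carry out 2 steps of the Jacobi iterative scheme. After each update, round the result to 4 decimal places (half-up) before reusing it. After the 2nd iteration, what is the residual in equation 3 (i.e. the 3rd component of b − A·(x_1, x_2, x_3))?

-0.0964

Iteration 1:
  x_1 = (-6 - (2)·2.0000 - (2)·0.0000) / (8) = -1.2500
  x_2 = (6 - (-4)·-2.0000 - (0.9)·0.0000) / (7.9) = -0.2532
  x_3 = (10 - (-1.1)·-2.0000 - (2)·2.0000) / (-4.1) = -0.9268
Iteration 2:
  x_1 = (-6 - (2)·-0.2532 - (2)·-0.9268) / (8) = -0.4550
  x_2 = (6 - (-4)·-1.2500 - (0.9)·-0.9268) / (7.9) = 0.2322
  x_3 = (10 - (-1.1)·-1.2500 - (2)·-0.2532) / (-4.1) = -2.2272
Residual b − A·x = (1.6300, 4.3501, -0.0964)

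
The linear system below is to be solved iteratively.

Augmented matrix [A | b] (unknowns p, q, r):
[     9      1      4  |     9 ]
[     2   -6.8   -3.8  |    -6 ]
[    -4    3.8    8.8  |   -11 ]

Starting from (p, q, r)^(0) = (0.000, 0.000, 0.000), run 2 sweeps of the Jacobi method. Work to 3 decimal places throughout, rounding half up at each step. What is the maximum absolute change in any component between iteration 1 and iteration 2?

0.993

Iteration 1:
  p = (9 - (1)·0.000 - (4)·0.000) / (9) = 1.000
  q = (-6 - (2)·0.000 - (-3.8)·0.000) / (-6.8) = 0.882
  r = (-11 - (-4)·0.000 - (3.8)·0.000) / (8.8) = -1.250
Iteration 2:
  p = (9 - (1)·0.882 - (4)·-1.250) / (9) = 1.458
  q = (-6 - (2)·1.000 - (-3.8)·-1.250) / (-6.8) = 1.875
  r = (-11 - (-4)·1.000 - (3.8)·0.882) / (8.8) = -1.176
Change: (0.458, 0.993, 0.074) → max |·| = 0.993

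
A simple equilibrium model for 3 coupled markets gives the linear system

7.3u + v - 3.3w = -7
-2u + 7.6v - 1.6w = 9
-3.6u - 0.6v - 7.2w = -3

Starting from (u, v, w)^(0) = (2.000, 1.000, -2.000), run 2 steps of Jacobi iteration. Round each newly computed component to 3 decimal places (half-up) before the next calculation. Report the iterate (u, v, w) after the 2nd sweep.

Iteration 1:
  u = (-7 - (1)·1.000 - (-3.3)·-2.000) / (7.3) = -2.000
  v = (9 - (-2)·2.000 - (-1.6)·-2.000) / (7.6) = 1.289
  w = (-3 - (-3.6)·2.000 - (-0.6)·1.000) / (-7.2) = -0.667
Iteration 2:
  u = (-7 - (1)·1.289 - (-3.3)·-0.667) / (7.3) = -1.437
  v = (9 - (-2)·-2.000 - (-1.6)·-0.667) / (7.6) = 0.517
  w = (-3 - (-3.6)·-2.000 - (-0.6)·1.289) / (-7.2) = 1.309

(-1.437, 0.517, 1.309)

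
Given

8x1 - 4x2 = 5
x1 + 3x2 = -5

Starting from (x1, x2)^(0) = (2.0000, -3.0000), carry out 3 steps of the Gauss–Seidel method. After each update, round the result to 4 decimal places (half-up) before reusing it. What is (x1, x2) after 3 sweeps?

Iteration 1:
  x1 = (5 - (-4)·-3.0000) / (8) = -0.8750
  x2 = (-5 - (1)·-0.8750) / (3) = -1.3750
Iteration 2:
  x1 = (5 - (-4)·-1.3750) / (8) = -0.0625
  x2 = (-5 - (1)·-0.0625) / (3) = -1.6458
Iteration 3:
  x1 = (5 - (-4)·-1.6458) / (8) = -0.1979
  x2 = (-5 - (1)·-0.1979) / (3) = -1.6007

(-0.1979, -1.6007)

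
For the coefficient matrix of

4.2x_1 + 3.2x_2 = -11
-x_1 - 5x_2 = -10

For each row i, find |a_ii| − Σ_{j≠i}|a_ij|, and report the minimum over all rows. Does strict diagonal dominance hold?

row 1: |4.2| − (3.2) = 1
row 2: |-5| − (1) = 4
minimum over rows = 1 → strictly diagonally dominant (convergence guaranteed)

1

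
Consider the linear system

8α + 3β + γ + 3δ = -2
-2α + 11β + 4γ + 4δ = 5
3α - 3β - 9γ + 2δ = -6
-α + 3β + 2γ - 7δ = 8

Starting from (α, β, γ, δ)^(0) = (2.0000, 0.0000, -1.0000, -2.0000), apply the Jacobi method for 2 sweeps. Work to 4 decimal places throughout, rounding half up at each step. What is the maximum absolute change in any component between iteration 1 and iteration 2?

Iteration 1:
  α = (-2 - (3)·0.0000 - (1)·-1.0000 - (3)·-2.0000) / (8) = 0.6250
  β = (5 - (-2)·2.0000 - (4)·-1.0000 - (4)·-2.0000) / (11) = 1.9091
  γ = (-6 - (3)·2.0000 - (-3)·0.0000 - (2)·-2.0000) / (-9) = 0.8889
  δ = (8 - (-1)·2.0000 - (3)·0.0000 - (2)·-1.0000) / (-7) = -1.7143
Iteration 2:
  α = (-2 - (3)·1.9091 - (1)·0.8889 - (3)·-1.7143) / (8) = -0.4342
  β = (5 - (-2)·0.6250 - (4)·0.8889 - (4)·-1.7143) / (11) = 0.8683
  γ = (-6 - (3)·0.6250 - (-3)·1.9091 - (2)·-1.7143) / (-9) = -0.1423
  δ = (8 - (-1)·0.6250 - (3)·1.9091 - (2)·0.8889) / (-7) = -0.1600
Change: (-1.0592, -1.0408, -1.0312, 1.5543) → max |·| = 1.5543

1.5543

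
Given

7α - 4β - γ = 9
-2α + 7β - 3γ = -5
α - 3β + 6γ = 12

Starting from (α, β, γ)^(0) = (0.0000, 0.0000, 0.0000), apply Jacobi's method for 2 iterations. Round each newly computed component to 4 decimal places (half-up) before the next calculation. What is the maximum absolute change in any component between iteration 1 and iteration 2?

1.2245

Iteration 1:
  α = (9 - (-4)·0.0000 - (-1)·0.0000) / (7) = 1.2857
  β = (-5 - (-2)·0.0000 - (-3)·0.0000) / (7) = -0.7143
  γ = (12 - (1)·0.0000 - (-3)·0.0000) / (6) = 2.0000
Iteration 2:
  α = (9 - (-4)·-0.7143 - (-1)·2.0000) / (7) = 1.1633
  β = (-5 - (-2)·1.2857 - (-3)·2.0000) / (7) = 0.5102
  γ = (12 - (1)·1.2857 - (-3)·-0.7143) / (6) = 1.4286
Change: (-0.1224, 1.2245, -0.5714) → max |·| = 1.2245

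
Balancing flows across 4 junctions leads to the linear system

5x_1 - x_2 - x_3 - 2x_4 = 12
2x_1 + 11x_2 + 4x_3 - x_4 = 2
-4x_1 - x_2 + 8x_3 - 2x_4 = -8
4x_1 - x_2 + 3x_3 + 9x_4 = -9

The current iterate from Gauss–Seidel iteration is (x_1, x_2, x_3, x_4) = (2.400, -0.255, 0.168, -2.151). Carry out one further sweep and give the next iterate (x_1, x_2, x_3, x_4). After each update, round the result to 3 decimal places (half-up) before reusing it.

One sweep:
  x_1 = (12 - (-1)·-0.255 - (-1)·0.168 - (-2)·-2.151) / (5) = 1.522
  x_2 = (2 - (2)·1.522 - (4)·0.168 - (-1)·-2.151) / (11) = -0.352
  x_3 = (-8 - (-4)·1.522 - (-1)·-0.352 - (-2)·-2.151) / (8) = -0.821
  x_4 = (-9 - (4)·1.522 - (-1)·-0.352 - (3)·-0.821) / (9) = -1.442

(1.522, -0.352, -0.821, -1.442)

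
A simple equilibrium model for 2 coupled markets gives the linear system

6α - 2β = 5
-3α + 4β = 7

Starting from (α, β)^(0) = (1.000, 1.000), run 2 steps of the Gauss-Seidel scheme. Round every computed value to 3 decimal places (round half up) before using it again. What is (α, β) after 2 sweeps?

Iteration 1:
  α = (5 - (-2)·1.000) / (6) = 1.167
  β = (7 - (-3)·1.167) / (4) = 2.625
Iteration 2:
  α = (5 - (-2)·2.625) / (6) = 1.708
  β = (7 - (-3)·1.708) / (4) = 3.031

(1.708, 3.031)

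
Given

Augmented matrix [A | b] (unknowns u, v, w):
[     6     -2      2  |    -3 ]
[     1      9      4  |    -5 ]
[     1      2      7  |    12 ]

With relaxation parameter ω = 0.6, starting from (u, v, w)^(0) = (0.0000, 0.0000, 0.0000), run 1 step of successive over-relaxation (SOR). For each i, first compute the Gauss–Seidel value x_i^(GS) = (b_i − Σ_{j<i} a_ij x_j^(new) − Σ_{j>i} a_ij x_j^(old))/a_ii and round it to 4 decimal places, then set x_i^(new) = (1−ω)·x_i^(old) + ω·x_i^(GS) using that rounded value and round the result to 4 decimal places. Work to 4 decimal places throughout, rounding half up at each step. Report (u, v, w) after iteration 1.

(-0.3000, -0.3133, 1.1080)

Iteration 1:
  u: GS value = (-3 - (-2)·0.0000 - (2)·0.0000) / (6) = -0.5000;  u ← (1−ω)·0.0000 + ω·-0.5000 = -0.3000
  v: GS value = (-5 - (1)·-0.3000 - (4)·0.0000) / (9) = -0.5222;  v ← (1−ω)·0.0000 + ω·-0.5222 = -0.3133
  w: GS value = (12 - (1)·-0.3000 - (2)·-0.3133) / (7) = 1.8467;  w ← (1−ω)·0.0000 + ω·1.8467 = 1.1080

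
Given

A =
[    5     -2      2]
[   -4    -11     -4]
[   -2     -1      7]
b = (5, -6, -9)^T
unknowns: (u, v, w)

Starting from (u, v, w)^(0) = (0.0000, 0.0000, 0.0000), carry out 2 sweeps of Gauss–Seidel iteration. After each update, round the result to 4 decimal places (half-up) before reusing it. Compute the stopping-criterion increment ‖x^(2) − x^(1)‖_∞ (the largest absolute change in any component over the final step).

0.4623

Iteration 1:
  u = (5 - (-2)·0.0000 - (2)·0.0000) / (5) = 1.0000
  v = (-6 - (-4)·1.0000 - (-4)·0.0000) / (-11) = 0.1818
  w = (-9 - (-2)·1.0000 - (-1)·0.1818) / (7) = -0.9740
Iteration 2:
  u = (5 - (-2)·0.1818 - (2)·-0.9740) / (5) = 1.4623
  v = (-6 - (-4)·1.4623 - (-4)·-0.9740) / (-11) = 0.3679
  w = (-9 - (-2)·1.4623 - (-1)·0.3679) / (7) = -0.8154
Change: (0.4623, 0.1861, 0.1586) → max |·| = 0.4623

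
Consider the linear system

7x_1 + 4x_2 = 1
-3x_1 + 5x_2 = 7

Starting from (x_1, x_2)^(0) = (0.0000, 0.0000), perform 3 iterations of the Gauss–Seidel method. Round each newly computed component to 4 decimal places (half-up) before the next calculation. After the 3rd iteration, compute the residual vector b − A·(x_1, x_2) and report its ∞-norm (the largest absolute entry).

0.6990

Iteration 1:
  x_1 = (1 - (4)·0.0000) / (7) = 0.1429
  x_2 = (7 - (-3)·0.1429) / (5) = 1.4857
Iteration 2:
  x_1 = (1 - (4)·1.4857) / (7) = -0.7061
  x_2 = (7 - (-3)·-0.7061) / (5) = 0.9763
Iteration 3:
  x_1 = (1 - (4)·0.9763) / (7) = -0.4150
  x_2 = (7 - (-3)·-0.4150) / (5) = 1.1510
Residual b − A·x = (-0.6990, 0.0000); ∞-norm = 0.6990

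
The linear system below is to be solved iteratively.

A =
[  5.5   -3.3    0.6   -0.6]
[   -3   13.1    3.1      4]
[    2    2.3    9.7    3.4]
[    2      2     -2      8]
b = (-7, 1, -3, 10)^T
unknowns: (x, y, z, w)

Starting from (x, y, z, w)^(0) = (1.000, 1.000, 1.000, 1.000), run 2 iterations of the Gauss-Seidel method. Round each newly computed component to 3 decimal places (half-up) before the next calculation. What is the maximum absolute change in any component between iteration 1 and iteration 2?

Iteration 1:
  x = (-7 - (-3.3)·1.000 - (0.6)·1.000 - (-0.6)·1.000) / (5.5) = -0.673
  y = (1 - (-3)·-0.673 - (3.1)·1.000 - (4)·1.000) / (13.1) = -0.620
  z = (-3 - (2)·-0.673 - (2.3)·-0.620 - (3.4)·1.000) / (9.7) = -0.374
  w = (10 - (2)·-0.673 - (2)·-0.620 - (-2)·-0.374) / (8) = 1.480
Iteration 2:
  x = (-7 - (-3.3)·-0.620 - (0.6)·-0.374 - (-0.6)·1.480) / (5.5) = -1.442
  y = (1 - (-3)·-1.442 - (3.1)·-0.374 - (4)·1.480) / (13.1) = -0.617
  z = (-3 - (2)·-1.442 - (2.3)·-0.617 - (3.4)·1.480) / (9.7) = -0.384
  w = (10 - (2)·-1.442 - (2)·-0.617 - (-2)·-0.384) / (8) = 1.669
Change: (-0.769, 0.003, -0.010, 0.189) → max |·| = 0.769

0.769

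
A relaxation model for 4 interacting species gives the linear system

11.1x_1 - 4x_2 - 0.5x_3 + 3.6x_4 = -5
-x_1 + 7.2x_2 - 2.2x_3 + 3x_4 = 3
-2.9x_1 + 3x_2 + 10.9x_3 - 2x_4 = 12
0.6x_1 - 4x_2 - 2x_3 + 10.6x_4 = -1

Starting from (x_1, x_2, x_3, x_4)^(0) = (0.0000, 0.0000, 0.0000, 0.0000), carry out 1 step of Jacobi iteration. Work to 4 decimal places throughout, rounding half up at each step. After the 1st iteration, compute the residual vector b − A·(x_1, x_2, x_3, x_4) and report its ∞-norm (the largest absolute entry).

4.1385

Iteration 1:
  x_1 = (-5 - (-4)·0.0000 - (-0.5)·0.0000 - (3.6)·0.0000) / (11.1) = -0.4505
  x_2 = (3 - (-1)·0.0000 - (-2.2)·0.0000 - (3)·0.0000) / (7.2) = 0.4167
  x_3 = (12 - (-2.9)·0.0000 - (3)·0.0000 - (-2)·0.0000) / (10.9) = 1.1009
  x_4 = (-1 - (0.6)·0.0000 - (-4)·0.0000 - (-2)·0.0000) / (10.6) = -0.0943
Residual b − A·x = (2.5573, 2.2541, -2.7450, 4.1385); ∞-norm = 4.1385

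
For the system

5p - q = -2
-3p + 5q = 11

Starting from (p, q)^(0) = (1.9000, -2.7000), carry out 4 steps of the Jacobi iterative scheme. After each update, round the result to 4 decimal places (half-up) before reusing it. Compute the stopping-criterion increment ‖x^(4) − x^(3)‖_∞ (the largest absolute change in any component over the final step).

0.2045

Iteration 1:
  p = (-2 - (-1)·-2.7000) / (5) = -0.9400
  q = (11 - (-3)·1.9000) / (5) = 3.3400
Iteration 2:
  p = (-2 - (-1)·3.3400) / (5) = 0.2680
  q = (11 - (-3)·-0.9400) / (5) = 1.6360
Iteration 3:
  p = (-2 - (-1)·1.6360) / (5) = -0.0728
  q = (11 - (-3)·0.2680) / (5) = 2.3608
Iteration 4:
  p = (-2 - (-1)·2.3608) / (5) = 0.0722
  q = (11 - (-3)·-0.0728) / (5) = 2.1563
Change: (0.1450, -0.2045) → max |·| = 0.2045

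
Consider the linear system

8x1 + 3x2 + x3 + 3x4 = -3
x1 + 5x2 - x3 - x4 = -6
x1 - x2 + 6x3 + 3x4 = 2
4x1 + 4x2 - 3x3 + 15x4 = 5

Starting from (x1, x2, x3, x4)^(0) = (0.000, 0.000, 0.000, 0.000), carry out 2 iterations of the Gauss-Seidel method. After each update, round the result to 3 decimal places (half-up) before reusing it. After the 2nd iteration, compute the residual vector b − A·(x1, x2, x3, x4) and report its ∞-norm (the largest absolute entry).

0.527

Iteration 1:
  x1 = (-3 - (3)·0.000 - (1)·0.000 - (3)·0.000) / (8) = -0.375
  x2 = (-6 - (1)·-0.375 - (-1)·0.000 - (-1)·0.000) / (5) = -1.125
  x3 = (2 - (1)·-0.375 - (-1)·-1.125 - (3)·0.000) / (6) = 0.208
  x4 = (5 - (4)·-0.375 - (4)·-1.125 - (-3)·0.208) / (15) = 0.775
Iteration 2:
  x1 = (-3 - (3)·-1.125 - (1)·0.208 - (3)·0.775) / (8) = -0.270
  x2 = (-6 - (1)·-0.270 - (-1)·0.208 - (-1)·0.775) / (5) = -0.949
  x3 = (2 - (1)·-0.270 - (-1)·-0.949 - (3)·0.775) / (6) = -0.167
  x4 = (5 - (4)·-0.270 - (4)·-0.949 - (-3)·-0.167) / (15) = 0.625
Residual b − A·x = (0.299, -0.527, 0.448, 0.000); ∞-norm = 0.527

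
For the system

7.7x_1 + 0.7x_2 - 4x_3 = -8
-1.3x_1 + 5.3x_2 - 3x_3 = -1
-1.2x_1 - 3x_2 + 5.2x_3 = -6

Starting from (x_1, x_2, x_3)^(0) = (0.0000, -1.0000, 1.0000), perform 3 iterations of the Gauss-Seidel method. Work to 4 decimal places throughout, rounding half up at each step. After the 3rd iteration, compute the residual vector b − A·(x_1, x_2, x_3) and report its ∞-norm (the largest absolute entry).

Iteration 1:
  x_1 = (-8 - (0.7)·-1.0000 - (-4)·1.0000) / (7.7) = -0.4286
  x_2 = (-1 - (-1.3)·-0.4286 - (-3)·1.0000) / (5.3) = 0.2722
  x_3 = (-6 - (-1.2)·-0.4286 - (-3)·0.2722) / (5.2) = -1.0957
Iteration 2:
  x_1 = (-8 - (0.7)·0.2722 - (-4)·-1.0957) / (7.7) = -1.6329
  x_2 = (-1 - (-1.3)·-1.6329 - (-3)·-1.0957) / (5.3) = -1.2094
  x_3 = (-6 - (-1.2)·-1.6329 - (-3)·-1.2094) / (5.2) = -2.2284
Iteration 3:
  x_1 = (-8 - (0.7)·-1.2094 - (-4)·-2.2284) / (7.7) = -2.0866
  x_2 = (-1 - (-1.3)·-2.0866 - (-3)·-2.2284) / (5.3) = -1.9618
  x_3 = (-6 - (-1.2)·-2.0866 - (-3)·-1.9618) / (5.2) = -2.7672
Residual b − A·x = (-1.6287, -1.6166, 0.0001); ∞-norm = 1.6287

1.6287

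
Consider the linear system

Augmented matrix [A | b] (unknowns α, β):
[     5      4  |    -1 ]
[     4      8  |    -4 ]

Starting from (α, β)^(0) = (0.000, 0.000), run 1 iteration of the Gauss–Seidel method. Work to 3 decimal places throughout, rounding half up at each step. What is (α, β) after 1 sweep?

(-0.200, -0.400)

Iteration 1:
  α = (-1 - (4)·0.000) / (5) = -0.200
  β = (-4 - (4)·-0.200) / (8) = -0.400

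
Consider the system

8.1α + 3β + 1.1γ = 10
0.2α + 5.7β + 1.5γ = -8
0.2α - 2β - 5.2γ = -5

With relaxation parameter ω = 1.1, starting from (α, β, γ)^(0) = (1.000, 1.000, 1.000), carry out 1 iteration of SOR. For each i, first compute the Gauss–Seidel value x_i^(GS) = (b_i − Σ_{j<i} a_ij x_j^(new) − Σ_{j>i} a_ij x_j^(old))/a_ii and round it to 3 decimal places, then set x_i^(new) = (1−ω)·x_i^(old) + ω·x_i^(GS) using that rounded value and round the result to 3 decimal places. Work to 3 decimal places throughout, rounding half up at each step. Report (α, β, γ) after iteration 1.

(0.701, -1.960, 1.816)

Iteration 1:
  α: GS value = (10 - (3)·1.000 - (1.1)·1.000) / (8.1) = 0.728;  α ← (1−ω)·1.000 + ω·0.728 = 0.701
  β: GS value = (-8 - (0.2)·0.701 - (1.5)·1.000) / (5.7) = -1.691;  β ← (1−ω)·1.000 + ω·-1.691 = -1.960
  γ: GS value = (-5 - (0.2)·0.701 - (-2)·-1.960) / (-5.2) = 1.742;  γ ← (1−ω)·1.000 + ω·1.742 = 1.816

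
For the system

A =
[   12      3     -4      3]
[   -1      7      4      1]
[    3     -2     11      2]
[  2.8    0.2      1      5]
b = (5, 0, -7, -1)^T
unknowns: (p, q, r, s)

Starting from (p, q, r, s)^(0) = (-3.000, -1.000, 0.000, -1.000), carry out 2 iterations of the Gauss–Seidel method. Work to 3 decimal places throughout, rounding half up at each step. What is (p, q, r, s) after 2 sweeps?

(0.278, 0.499, -0.514, -0.273)

Iteration 1:
  p = (5 - (3)·-1.000 - (-4)·0.000 - (3)·-1.000) / (12) = 0.917
  q = (0 - (-1)·0.917 - (4)·0.000 - (1)·-1.000) / (7) = 0.274
  r = (-7 - (3)·0.917 - (-2)·0.274 - (2)·-1.000) / (11) = -0.655
  s = (-1 - (2.8)·0.917 - (0.2)·0.274 - (1)·-0.655) / (5) = -0.593
Iteration 2:
  p = (5 - (3)·0.274 - (-4)·-0.655 - (3)·-0.593) / (12) = 0.278
  q = (0 - (-1)·0.278 - (4)·-0.655 - (1)·-0.593) / (7) = 0.499
  r = (-7 - (3)·0.278 - (-2)·0.499 - (2)·-0.593) / (11) = -0.514
  s = (-1 - (2.8)·0.278 - (0.2)·0.499 - (1)·-0.514) / (5) = -0.273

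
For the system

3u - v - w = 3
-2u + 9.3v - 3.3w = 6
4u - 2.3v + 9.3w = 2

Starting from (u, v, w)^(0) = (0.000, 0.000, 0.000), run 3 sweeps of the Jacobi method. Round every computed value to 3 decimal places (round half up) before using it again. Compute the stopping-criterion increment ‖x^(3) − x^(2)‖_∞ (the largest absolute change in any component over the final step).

0.051

Iteration 1:
  u = (3 - (-1)·0.000 - (-1)·0.000) / (3) = 1.000
  v = (6 - (-2)·0.000 - (-3.3)·0.000) / (9.3) = 0.645
  w = (2 - (4)·0.000 - (-2.3)·0.000) / (9.3) = 0.215
Iteration 2:
  u = (3 - (-1)·0.645 - (-1)·0.215) / (3) = 1.287
  v = (6 - (-2)·1.000 - (-3.3)·0.215) / (9.3) = 0.937
  w = (2 - (4)·1.000 - (-2.3)·0.645) / (9.3) = -0.056
Iteration 3:
  u = (3 - (-1)·0.937 - (-1)·-0.056) / (3) = 1.294
  v = (6 - (-2)·1.287 - (-3.3)·-0.056) / (9.3) = 0.902
  w = (2 - (4)·1.287 - (-2.3)·0.937) / (9.3) = -0.107
Change: (0.007, -0.035, -0.051) → max |·| = 0.051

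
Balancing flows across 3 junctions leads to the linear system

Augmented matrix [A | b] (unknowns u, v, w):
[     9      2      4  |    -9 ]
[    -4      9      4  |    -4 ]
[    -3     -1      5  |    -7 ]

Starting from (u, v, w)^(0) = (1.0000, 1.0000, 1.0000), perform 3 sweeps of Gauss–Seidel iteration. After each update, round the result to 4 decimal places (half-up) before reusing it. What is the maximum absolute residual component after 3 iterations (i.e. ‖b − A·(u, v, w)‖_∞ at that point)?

7.5163

Iteration 1:
  u = (-9 - (2)·1.0000 - (4)·1.0000) / (9) = -1.6667
  v = (-4 - (-4)·-1.6667 - (4)·1.0000) / (9) = -1.6296
  w = (-7 - (-3)·-1.6667 - (-1)·-1.6296) / (5) = -2.7259
Iteration 2:
  u = (-9 - (2)·-1.6296 - (4)·-2.7259) / (9) = 0.5736
  v = (-4 - (-4)·0.5736 - (4)·-2.7259) / (9) = 1.0220
  w = (-7 - (-3)·0.5736 - (-1)·1.0220) / (5) = -0.8514
Iteration 3:
  u = (-9 - (2)·1.0220 - (4)·-0.8514) / (9) = -0.8487
  v = (-4 - (-4)·-0.8487 - (4)·-0.8514) / (9) = -0.4432
  w = (-7 - (-3)·-0.8487 - (-1)·-0.4432) / (5) = -1.9979
Residual b − A·x = (7.5163, 4.5856, 0.0002); ∞-norm = 7.5163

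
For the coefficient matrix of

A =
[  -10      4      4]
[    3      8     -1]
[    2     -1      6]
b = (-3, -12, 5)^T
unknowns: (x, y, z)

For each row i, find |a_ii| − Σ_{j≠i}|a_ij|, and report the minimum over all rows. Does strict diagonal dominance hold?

2

row 1: |-10| − (4+4) = 2
row 2: |8| − (3+1) = 4
row 3: |6| − (2+1) = 3
minimum over rows = 2 → strictly diagonally dominant (convergence guaranteed)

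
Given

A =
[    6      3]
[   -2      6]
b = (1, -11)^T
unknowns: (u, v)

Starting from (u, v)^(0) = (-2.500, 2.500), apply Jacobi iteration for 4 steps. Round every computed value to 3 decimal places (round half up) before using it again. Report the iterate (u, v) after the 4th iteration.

(0.833, -1.412)

Iteration 1:
  u = (1 - (3)·2.500) / (6) = -1.083
  v = (-11 - (-2)·-2.500) / (6) = -2.667
Iteration 2:
  u = (1 - (3)·-2.667) / (6) = 1.500
  v = (-11 - (-2)·-1.083) / (6) = -2.194
Iteration 3:
  u = (1 - (3)·-2.194) / (6) = 1.264
  v = (-11 - (-2)·1.500) / (6) = -1.333
Iteration 4:
  u = (1 - (3)·-1.333) / (6) = 0.833
  v = (-11 - (-2)·1.264) / (6) = -1.412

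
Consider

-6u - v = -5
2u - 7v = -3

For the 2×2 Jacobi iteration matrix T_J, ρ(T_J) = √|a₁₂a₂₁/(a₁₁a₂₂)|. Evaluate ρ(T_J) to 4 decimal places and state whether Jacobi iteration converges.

0.2182

a₁₂a₂₁/(a₁₁a₂₂) = (-1)·(2) / ((-6)·(-7)) = -0.047619
ρ = √|-0.047619| = √0.047619 = 0.2182
ρ < 1, so Jacobi converges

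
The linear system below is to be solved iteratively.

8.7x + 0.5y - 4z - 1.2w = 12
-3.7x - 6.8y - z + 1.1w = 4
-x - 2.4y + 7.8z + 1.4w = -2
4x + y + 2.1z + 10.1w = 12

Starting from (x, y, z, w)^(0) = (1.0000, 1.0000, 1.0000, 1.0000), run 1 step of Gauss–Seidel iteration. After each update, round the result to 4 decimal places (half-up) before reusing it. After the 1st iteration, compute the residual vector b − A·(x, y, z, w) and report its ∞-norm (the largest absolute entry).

Iteration 1:
  x = (12 - (0.5)·1.0000 - (-4)·1.0000 - (-1.2)·1.0000) / (8.7) = 1.9195
  y = (4 - (-3.7)·1.9195 - (-1)·1.0000 - (1.1)·1.0000) / (-6.8) = -1.6180
  z = (-2 - (-1)·1.9195 - (-2.4)·-1.6180 - (1.4)·1.0000) / (7.8) = -0.6877
  w = (12 - (4)·1.9195 - (1)·-1.6180 - (2.1)·-0.6877) / (10.1) = 0.7311
Residual b − A·x = (-5.7641, -1.3922, 0.3768, 0.0001); ∞-norm = 5.7641

5.7641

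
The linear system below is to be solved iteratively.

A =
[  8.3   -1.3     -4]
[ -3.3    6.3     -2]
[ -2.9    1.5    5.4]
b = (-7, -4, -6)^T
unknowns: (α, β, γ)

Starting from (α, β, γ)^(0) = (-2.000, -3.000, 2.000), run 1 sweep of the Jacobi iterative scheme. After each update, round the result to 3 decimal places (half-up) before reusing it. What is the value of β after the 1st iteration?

Iteration 1:
  α = (-7 - (-1.3)·-3.000 - (-4)·2.000) / (8.3) = -0.349
  β = (-4 - (-3.3)·-2.000 - (-2)·2.000) / (6.3) = -1.048
  γ = (-6 - (-2.9)·-2.000 - (1.5)·-3.000) / (5.4) = -1.352

-1.048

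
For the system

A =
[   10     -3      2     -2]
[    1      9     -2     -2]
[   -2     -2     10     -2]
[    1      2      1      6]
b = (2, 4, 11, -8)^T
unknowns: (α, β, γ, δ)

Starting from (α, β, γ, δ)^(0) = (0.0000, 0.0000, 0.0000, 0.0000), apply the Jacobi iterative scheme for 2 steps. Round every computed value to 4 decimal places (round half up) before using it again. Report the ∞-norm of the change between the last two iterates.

Iteration 1:
  α = (2 - (-3)·0.0000 - (2)·0.0000 - (-2)·0.0000) / (10) = 0.2000
  β = (4 - (1)·0.0000 - (-2)·0.0000 - (-2)·0.0000) / (9) = 0.4444
  γ = (11 - (-2)·0.0000 - (-2)·0.0000 - (-2)·0.0000) / (10) = 1.1000
  δ = (-8 - (1)·0.0000 - (2)·0.0000 - (1)·0.0000) / (6) = -1.3333
Iteration 2:
  α = (2 - (-3)·0.4444 - (2)·1.1000 - (-2)·-1.3333) / (10) = -0.1533
  β = (4 - (1)·0.2000 - (-2)·1.1000 - (-2)·-1.3333) / (9) = 0.3704
  γ = (11 - (-2)·0.2000 - (-2)·0.4444 - (-2)·-1.3333) / (10) = 0.9622
  δ = (-8 - (1)·0.2000 - (2)·0.4444 - (1)·1.1000) / (6) = -1.6981
Change: (-0.3533, -0.0740, -0.1378, -0.3648) → max |·| = 0.3648

0.3648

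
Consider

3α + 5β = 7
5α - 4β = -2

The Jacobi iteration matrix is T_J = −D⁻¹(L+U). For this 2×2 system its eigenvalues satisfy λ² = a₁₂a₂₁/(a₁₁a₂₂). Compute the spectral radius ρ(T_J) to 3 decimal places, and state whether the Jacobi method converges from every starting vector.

a₁₂a₂₁/(a₁₁a₂₂) = (5)·(5) / ((3)·(-4)) = -2.083333
ρ = √|-2.083333| = √2.083333 = 1.443
ρ > 1, so Jacobi diverges

1.443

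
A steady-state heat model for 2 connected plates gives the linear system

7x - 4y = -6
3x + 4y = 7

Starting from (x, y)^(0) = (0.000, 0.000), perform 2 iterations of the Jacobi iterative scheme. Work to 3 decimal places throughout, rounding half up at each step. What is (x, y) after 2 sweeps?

Iteration 1:
  x = (-6 - (-4)·0.000) / (7) = -0.857
  y = (7 - (3)·0.000) / (4) = 1.750
Iteration 2:
  x = (-6 - (-4)·1.750) / (7) = 0.143
  y = (7 - (3)·-0.857) / (4) = 2.393

(0.143, 2.393)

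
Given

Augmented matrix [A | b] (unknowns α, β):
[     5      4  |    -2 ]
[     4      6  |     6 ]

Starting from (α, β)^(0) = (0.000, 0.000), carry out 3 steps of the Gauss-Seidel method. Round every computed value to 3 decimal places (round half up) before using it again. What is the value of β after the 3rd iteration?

Iteration 1:
  α = (-2 - (4)·0.000) / (5) = -0.400
  β = (6 - (4)·-0.400) / (6) = 1.267
Iteration 2:
  α = (-2 - (4)·1.267) / (5) = -1.414
  β = (6 - (4)·-1.414) / (6) = 1.943
Iteration 3:
  α = (-2 - (4)·1.943) / (5) = -1.954
  β = (6 - (4)·-1.954) / (6) = 2.303

2.303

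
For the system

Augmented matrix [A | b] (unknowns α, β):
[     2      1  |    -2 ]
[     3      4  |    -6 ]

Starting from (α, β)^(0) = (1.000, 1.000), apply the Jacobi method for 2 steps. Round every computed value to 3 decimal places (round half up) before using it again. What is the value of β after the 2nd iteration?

Iteration 1:
  α = (-2 - (1)·1.000) / (2) = -1.500
  β = (-6 - (3)·1.000) / (4) = -2.250
Iteration 2:
  α = (-2 - (1)·-2.250) / (2) = 0.125
  β = (-6 - (3)·-1.500) / (4) = -0.375

-0.375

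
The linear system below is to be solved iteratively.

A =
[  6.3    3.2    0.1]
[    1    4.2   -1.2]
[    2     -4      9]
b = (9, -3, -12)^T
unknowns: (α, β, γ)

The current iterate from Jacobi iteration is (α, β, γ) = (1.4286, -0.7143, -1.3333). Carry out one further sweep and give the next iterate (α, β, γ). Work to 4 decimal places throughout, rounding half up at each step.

One sweep:
  α = (9 - (3.2)·-0.7143 - (0.1)·-1.3333) / (6.3) = 1.8126
  β = (-3 - (1)·1.4286 - (-1.2)·-1.3333) / (4.2) = -1.4354
  γ = (-12 - (2)·1.4286 - (-4)·-0.7143) / (9) = -1.9683

(1.8126, -1.4354, -1.9683)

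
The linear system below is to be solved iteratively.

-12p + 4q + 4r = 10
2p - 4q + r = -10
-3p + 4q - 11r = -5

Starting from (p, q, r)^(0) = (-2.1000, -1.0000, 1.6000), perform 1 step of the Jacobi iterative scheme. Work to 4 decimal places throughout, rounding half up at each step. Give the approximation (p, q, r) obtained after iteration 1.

Iteration 1:
  p = (10 - (4)·-1.0000 - (4)·1.6000) / (-12) = -0.6333
  q = (-10 - (2)·-2.1000 - (1)·1.6000) / (-4) = 1.8500
  r = (-5 - (-3)·-2.1000 - (4)·-1.0000) / (-11) = 0.6636

(-0.6333, 1.8500, 0.6636)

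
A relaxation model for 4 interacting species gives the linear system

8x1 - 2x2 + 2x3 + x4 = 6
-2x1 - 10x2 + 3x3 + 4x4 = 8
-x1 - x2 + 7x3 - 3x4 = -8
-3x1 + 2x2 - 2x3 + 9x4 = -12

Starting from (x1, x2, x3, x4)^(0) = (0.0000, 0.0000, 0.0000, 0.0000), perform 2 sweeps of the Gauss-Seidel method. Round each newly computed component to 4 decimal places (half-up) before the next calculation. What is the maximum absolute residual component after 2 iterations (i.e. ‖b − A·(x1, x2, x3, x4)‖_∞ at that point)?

Iteration 1:
  x1 = (6 - (-2)·0.0000 - (2)·0.0000 - (1)·0.0000) / (8) = 0.7500
  x2 = (8 - (-2)·0.7500 - (3)·0.0000 - (4)·0.0000) / (-10) = -0.9500
  x3 = (-8 - (-1)·0.7500 - (-1)·-0.9500 - (-3)·0.0000) / (7) = -1.1714
  x4 = (-12 - (-3)·0.7500 - (2)·-0.9500 - (-2)·-1.1714) / (9) = -1.1325
Iteration 2:
  x1 = (6 - (-2)·-0.9500 - (2)·-1.1714 - (1)·-1.1325) / (8) = 0.9469
  x2 = (8 - (-2)·0.9469 - (3)·-1.1714 - (4)·-1.1325) / (-10) = -1.7938
  x3 = (-8 - (-1)·0.9469 - (-1)·-1.7938 - (-3)·-1.1325) / (7) = -1.7492
  x4 = (-12 - (-3)·0.9469 - (2)·-1.7938 - (-2)·-1.7492) / (9) = -1.0078
Residual b − A·x = (-0.6566, 1.2346, 0.3741, 0.0001); ∞-norm = 1.2346

1.2346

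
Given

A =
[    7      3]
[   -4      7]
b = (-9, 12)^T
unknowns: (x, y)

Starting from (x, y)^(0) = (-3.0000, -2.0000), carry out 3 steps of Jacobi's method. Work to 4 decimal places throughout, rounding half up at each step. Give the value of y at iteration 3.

0.9796

Iteration 1:
  x = (-9 - (3)·-2.0000) / (7) = -0.4286
  y = (12 - (-4)·-3.0000) / (7) = 0.0000
Iteration 2:
  x = (-9 - (3)·0.0000) / (7) = -1.2857
  y = (12 - (-4)·-0.4286) / (7) = 1.4694
Iteration 3:
  x = (-9 - (3)·1.4694) / (7) = -1.9155
  y = (12 - (-4)·-1.2857) / (7) = 0.9796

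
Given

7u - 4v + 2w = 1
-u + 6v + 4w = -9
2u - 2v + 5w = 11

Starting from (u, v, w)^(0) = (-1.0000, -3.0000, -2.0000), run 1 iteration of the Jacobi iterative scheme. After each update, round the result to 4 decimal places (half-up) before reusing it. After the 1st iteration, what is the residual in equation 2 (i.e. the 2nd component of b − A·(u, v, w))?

Iteration 1:
  u = (1 - (-4)·-3.0000 - (2)·-2.0000) / (7) = -1.0000
  v = (-9 - (-1)·-1.0000 - (4)·-2.0000) / (6) = -0.3333
  w = (11 - (2)·-1.0000 - (-2)·-3.0000) / (5) = 1.4000
Residual b − A·x = (3.8668, -13.6002, 5.3334)

-13.6002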